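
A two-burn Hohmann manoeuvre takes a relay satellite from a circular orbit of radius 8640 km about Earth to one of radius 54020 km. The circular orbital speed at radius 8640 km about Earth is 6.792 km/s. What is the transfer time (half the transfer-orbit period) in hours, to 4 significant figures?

t = 7.665 hours

From the circular-orbit relation v² = μ/r at r = 8640 km: μ = v²r = (6.792)² × 8640 = 3.98574×10^5 km³/s².
The Hohmann ellipse has a_t = (r₁ + r₂)/2 = 31330 km.
Half the transfer-orbit period gives t = π√(a_t³/μ) = 27595 s.
Converting: 27595 s ÷ 3600 s/hour = 7.665 hours.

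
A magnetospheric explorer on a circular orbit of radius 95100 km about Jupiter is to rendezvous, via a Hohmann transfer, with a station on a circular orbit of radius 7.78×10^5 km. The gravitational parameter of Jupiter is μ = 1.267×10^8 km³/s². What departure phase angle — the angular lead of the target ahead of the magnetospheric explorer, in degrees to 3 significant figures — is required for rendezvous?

φ = 104°

Transfer-ellipse semi-major axis a_t = (r₁ + r₂)/2 = (95100 + 7.780×10^5)/2 = 4.3655×10^5 km.
The half-period of the transfer ellipse is t = π√(a_t³/μ) = 80503 s.
The target's mean motion on its circular orbit is ω₂ = √(μ/r₂³) = 1.6403×10^-5 rad/s.
Angle swept by the target during transfer: ω₂·t = 1.3205 rad = 75.66°.
Arrival is 180° from departure on the ellipse, so φ = 180° − 75.66° = 104°.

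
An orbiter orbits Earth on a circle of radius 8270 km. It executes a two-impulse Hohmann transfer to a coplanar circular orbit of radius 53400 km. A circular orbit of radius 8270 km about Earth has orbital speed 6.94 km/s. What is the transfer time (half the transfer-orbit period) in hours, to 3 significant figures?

t = 7.49 hours

From the circular-orbit relation v² = μ/r at r = 8270 km: μ = v²r = (6.94)² × 8270 = 3.98313×10^5 km³/s².
Transfer-ellipse semi-major axis a_t = (r₁ + r₂)/2 = (8270 + 53400)/2 = 30835 km.
Transfer time t = π√(a_t³/μ) = π√((30835)³ / 3.98313×10^5) = 26950 s.
Converting: 26950 s ÷ 3600 s/hour = 7.49 hours.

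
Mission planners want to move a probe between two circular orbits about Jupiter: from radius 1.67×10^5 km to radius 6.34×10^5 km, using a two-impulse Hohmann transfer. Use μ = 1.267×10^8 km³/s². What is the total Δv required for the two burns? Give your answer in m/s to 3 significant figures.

The Hohmann ellipse has a_t = (r₁ + r₂)/2 = 4.005×10^5 km.
At r₁ the circular-orbit speed is v₁ = √(μ/r₁) = 27.5442 km/s.
On the transfer ellipse at r₁, v² = μ(2/r − 1/a) gives v_p = √[μ(2/r₁ − 1/a_t)] = 34.6556 km/s.
First burn Δv₁ = |v_p − v₁| = 7.111 km/s.
Circular speed at r₂: v₂ = √(μ/r₂) = 14.1366 km/s.
Transfer-orbit speed at r₂: v_a = √[μ(2/r₂ − 1/a_t)] = 9.12853 km/s.
Second burn Δv₂ = |v₂ − v_a| = 5.008 km/s.
Total Δv = Δv₁ + Δv₂ = 12.12 km/s.

Δv = 12100 m/s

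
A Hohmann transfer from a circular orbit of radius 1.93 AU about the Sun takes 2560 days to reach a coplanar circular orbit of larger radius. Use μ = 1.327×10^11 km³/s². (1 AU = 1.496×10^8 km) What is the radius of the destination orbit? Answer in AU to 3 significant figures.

r₂ = 9.70 AU

In km: r₁ = 1.93 × 1.496×10^8 = 2.88728×10^8 km.
Transfer time t = 2560 days = 2.21184×10^8 s, and t = π√(a_t³/μ).
So a_t = (μ t²/π²)^(1/3) = (1.327×10^11 × (2.21184×10^8)² / π²)^(1/3) = 8.6968×10^8 km.
Since a_t = (r₁ + r₂)/2, r₂ = 2a_t − r₁ = 2×8.6968×10^8 − 2.88728×10^8 = 1.450632×10^9 km.
In AU: r₂ = 1.450632×10^9 / 1.496×10^8 = 9.70 AU.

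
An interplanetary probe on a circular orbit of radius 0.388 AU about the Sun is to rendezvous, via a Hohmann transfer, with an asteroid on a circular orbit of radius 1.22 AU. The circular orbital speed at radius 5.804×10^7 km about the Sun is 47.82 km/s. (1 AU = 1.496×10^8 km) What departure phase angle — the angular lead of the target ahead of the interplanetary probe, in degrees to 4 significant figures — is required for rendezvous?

φ = 83.70°

From the circular-orbit relation v² = μ/r at r = 5.804×10^7 km: μ = v²r = (47.82)² × 5.804×10^7 = 1.32723×10^11 km³/s².
In km: r₁ = 0.388 × 1.496×10^8 = 5.80448×10^7 km; r₂ = 1.22 × 1.496×10^8 = 1.82512×10^8 km.
Transfer-ellipse semi-major axis a_t = (r₁ + r₂)/2 = (5.80448×10^7 + 1.82512×10^8)/2 = 1.202784×10^8 km.
Transfer time t = π√(a_t³/μ) = 1.1375×10^7 s.
Target angular speed ω₂ = √(μ/r₂³) = 1.4775×10^-7 rad/s.
Angle swept by the target during transfer: ω₂·t = 1.6807 rad = 96.30°.
The interplanetary probe traverses 180° on the transfer ellipse, so the target must lead by 180° − 96.30° = 83.70°.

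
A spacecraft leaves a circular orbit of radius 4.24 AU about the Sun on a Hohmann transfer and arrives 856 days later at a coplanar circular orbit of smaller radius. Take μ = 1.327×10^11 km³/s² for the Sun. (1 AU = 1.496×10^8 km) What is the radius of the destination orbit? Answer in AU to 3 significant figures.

In km: r₁ = 4.24 × 1.496×10^8 = 6.34304×10^8 km.
Transfer time t = 856 days = 7.39584×10^7 s, and t = π√(a_t³/μ).
So a_t = (μ t²/π²)^(1/3) = (1.327×10^11 × (7.39584×10^7)² / π²)^(1/3) = 4.1897×10^8 km.
Since a_t = (r₁ + r₂)/2, r₂ = 2a_t − r₁ = 2×4.1897×10^8 − 6.34304×10^8 = 2.03636×10^8 km.
In AU: r₂ = 2.03636×10^8 / 1.496×10^8 = 1.36 AU.

r₂ = 1.36 AU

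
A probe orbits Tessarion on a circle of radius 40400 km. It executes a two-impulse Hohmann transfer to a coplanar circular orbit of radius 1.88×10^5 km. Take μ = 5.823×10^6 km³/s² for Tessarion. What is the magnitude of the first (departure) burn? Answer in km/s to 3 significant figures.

The Hohmann ellipse has a_t = (r₁ + r₂)/2 = 1.142×10^5 km.
On the circular orbit at r = 40400 km, v_c = √(μ/r) = 12.006 km/s.
Transfer-orbit speed at the same r (vis-viva, a = a_t): v_t = √[μ(2/r − 1/a_t)] = 15.404 km/s.
Δv₁ = |v_t − v_c| = |15.404 − 12.006| = 3.398 km/s.

Δv₁ = 3.40 km/s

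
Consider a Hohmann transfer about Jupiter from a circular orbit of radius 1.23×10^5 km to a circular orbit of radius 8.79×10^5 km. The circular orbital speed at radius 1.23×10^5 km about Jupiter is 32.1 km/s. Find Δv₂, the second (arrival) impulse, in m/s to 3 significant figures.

Δv₂ = 6060 m/s

From the circular-orbit relation v² = μ/r at r = 1.23×10^5 km: μ = v²r = (32.1)² × 1.23×10^5 = 1.26740×10^8 km³/s².
The Hohmann ellipse has a_t = (r₁ + r₂)/2 = 5.010×10^5 km.
On the circular orbit at r = 8.790×10^5 km, v_c = √(μ/r) = 12.008 km/s.
Vis-viva on the transfer ellipse at r = 8.790×10^5 km gives v_t = √[μ(2/r − 1/a_t)] = 5.9497 km/s.
Δv₂ = |v_t − v_c| = |5.9497 − 12.008| = 6.058 km/s.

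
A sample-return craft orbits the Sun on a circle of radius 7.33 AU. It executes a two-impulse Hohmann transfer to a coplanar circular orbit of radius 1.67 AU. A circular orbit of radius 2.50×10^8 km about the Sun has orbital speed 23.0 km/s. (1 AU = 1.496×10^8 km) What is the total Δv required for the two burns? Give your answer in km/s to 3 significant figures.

Δv = 10.6 km/s

From the circular-orbit relation v² = μ/r at r = 2.50×10^8 km: μ = v²r = (23.0)² × 2.50×10^8 = 1.32250×10^11 km³/s².
In km: r₁ = 7.33 × 1.496×10^8 = 1.096568×10^9 km; r₂ = 1.67 × 1.496×10^8 = 2.49832×10^8 km.
Semi-major axis of the transfer orbit: a_t = (1.096568×10^9 + 2.49832×10^8)/2 = 6.732×10^8 km.
At r₁ the circular-orbit speed is v₁ = √(μ/r₁) = 10.982 km/s.
On the transfer ellipse at r₁, vis-viva equation gives v_a = √[μ(2/r₁ − 1/a_t)] = 6.6901 km/s.
First burn Δv₁ = |v_a − v₁| = 4.292 km/s.
Circular speed at r₂: v₂ = √(μ/r₂) = 23.0077 km/s.
Transfer-orbit speed at r₂: v_p = √[μ(2/r₂ − 1/a_t)] = 29.3643 km/s.
Second burn Δv₂ = |v₂ − v_p| = 6.357 km/s.
Total Δv = Δv₁ + Δv₂ = 10.65 km/s.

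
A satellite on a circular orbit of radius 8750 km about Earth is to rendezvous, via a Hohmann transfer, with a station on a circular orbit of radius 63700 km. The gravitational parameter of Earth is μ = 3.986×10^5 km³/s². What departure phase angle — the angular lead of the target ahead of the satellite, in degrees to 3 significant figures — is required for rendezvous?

Transfer-ellipse semi-major axis a_t = (r₁ + r₂)/2 = (8750 + 63700)/2 = 36225 km.
Transfer time t = π√(a_t³/μ) = 34308 s.
Target angular speed ω₂ = √(μ/r₂³) = 3.9270×10^-5 rad/s.
Angle swept by the target during transfer: ω₂·t = 1.3473 rad = 77.19°.
Arrival is 180° from departure on the ellipse, so φ = 180° − 77.19° = 103°.

φ = 103°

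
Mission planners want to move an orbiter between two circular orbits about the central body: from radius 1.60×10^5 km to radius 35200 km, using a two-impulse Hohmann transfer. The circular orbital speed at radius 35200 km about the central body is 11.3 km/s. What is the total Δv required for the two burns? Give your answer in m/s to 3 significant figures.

Δv = 5290 m/s

From the circular-orbit relation v² = μ/r at r = 35200 km: μ = v²r = (11.3)² × 35200 = 4.49469×10^6 km³/s².
Semi-major axis of the transfer orbit: a_t = (1.600×10^5 + 35200)/2 = 97600 km.
At r₁ the circular-orbit speed is v₁ = √(μ/r₁) = 5.300 km/s.
Transfer-orbit speed at r₁ (vis-viva): v_a = √[μ(2/r₁ − 1/a_t)] = 3.183 km/s.
First burn Δv₁ = |v_a − v₁| = 2.117 km/s.
At r₂, v₂ = √(μ/r₂) = 11.300 km/s.
Transfer-orbit speed at r₂: v_p = √[μ(2/r₂ − 1/a_t)] = 14.468 km/s.
Second burn Δv₂ = |v₂ − v_p| = 3.168 km/s.
Δv = Δv₁ + Δv₂ = 2.117 + 3.168 = 5.285 km/s.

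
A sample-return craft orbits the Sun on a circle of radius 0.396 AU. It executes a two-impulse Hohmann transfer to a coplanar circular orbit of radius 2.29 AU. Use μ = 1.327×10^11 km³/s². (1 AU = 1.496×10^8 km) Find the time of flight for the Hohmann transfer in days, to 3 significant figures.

In km: r₁ = 0.396 × 1.496×10^8 = 5.92416×10^7 km; r₂ = 2.29 × 1.496×10^8 = 3.42584×10^8 km.
Transfer-ellipse semi-major axis a_t = (r₁ + r₂)/2 = (5.92416×10^7 + 3.42584×10^8)/2 = 2.009128×10^8 km.
Half the transfer-orbit period gives t = π√(a_t³/μ) = 2.456×10^7 s.
Converting: 2.456×10^7 s ÷ 86400 s/day = 284 days.

t = 284 days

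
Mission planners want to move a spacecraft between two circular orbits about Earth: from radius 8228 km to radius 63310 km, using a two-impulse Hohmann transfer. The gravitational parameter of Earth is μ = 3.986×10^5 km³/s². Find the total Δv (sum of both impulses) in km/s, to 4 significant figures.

Δv = 3.605 km/s

The Hohmann ellipse has a_t = (r₁ + r₂)/2 = 35769 km.
Circular speed at r₁: v₁ = √(μ/r₁) = √(3.986×10^5/8228) = 6.9602 km/s.
On the transfer ellipse at r₁, vis-viva gives v_p = √[μ(2/r₁ − 1/a_t)] = 9.2599 km/s.
First burn Δv₁ = |v_p − v₁| = 2.2997 km/s.
At r₂, v₂ = √(μ/r₂) = 2.50918 km/s.
Transfer-orbit speed at r₂: v_a = √[μ(2/r₂ − 1/a_t)] = 1.20344 km/s.
Second burn Δv₂ = |v₂ − v_a| = 1.3057 km/s.
Δv = Δv₁ + Δv₂ = 2.2997 + 1.3057 = 3.605 km/s.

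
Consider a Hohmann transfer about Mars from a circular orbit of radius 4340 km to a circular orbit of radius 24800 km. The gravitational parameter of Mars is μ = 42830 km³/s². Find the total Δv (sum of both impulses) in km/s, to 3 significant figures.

Transfer-ellipse semi-major axis a_t = (r₁ + r₂)/2 = (4340 + 24800)/2 = 14570 km.
Circular speed at r₁: v₁ = √(μ/r₁) = √(42830/4340) = 3.1414 km/s.
Transfer-orbit speed at r₁ (vis-viva): v_p = √[μ(2/r₁ − 1/a_t)] = 4.0985 km/s.
First burn Δv₁ = |v_p − v₁| = 0.9571 km/s.
At r₂, v₂ = √(μ/r₂) = 1.31416 km/s.
Transfer-orbit speed at r₂: v_a = √[μ(2/r₂ − 1/a_t)] = 0.717238 km/s.
Second burn Δv₂ = |v₂ − v_a| = 0.5969 km/s.
Δv = Δv₁ + Δv₂ = 0.9571 + 0.5969 = 1.554 km/s.

Δv = 1.55 km/s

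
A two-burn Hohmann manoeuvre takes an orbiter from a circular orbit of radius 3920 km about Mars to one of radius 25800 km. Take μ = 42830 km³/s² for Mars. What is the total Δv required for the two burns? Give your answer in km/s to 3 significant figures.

Semi-major axis of the transfer orbit: a_t = (3920 + 25800)/2 = 14860 km.
At r₁ the circular-orbit speed is v₁ = √(μ/r₁) = 3.305 km/s.
On the transfer ellipse at r₁, vis-viva gives v_p = √[μ(2/r₁ − 1/a_t)] = 4.355 km/s.
First burn Δv₁ = |v_p − v₁| = 1.050 km/s.
At r₂, v₂ = √(μ/r₂) = 1.28844 km/s.
Transfer-orbit speed at r₂: v_a = √[μ(2/r₂ − 1/a_t)] = 0.661756 km/s.
Second burn Δv₂ = |v₂ − v_a| = 0.6267 km/s.
Total Δv = Δv₁ + Δv₂ = 1.677 km/s.

Δv = 1.68 km/s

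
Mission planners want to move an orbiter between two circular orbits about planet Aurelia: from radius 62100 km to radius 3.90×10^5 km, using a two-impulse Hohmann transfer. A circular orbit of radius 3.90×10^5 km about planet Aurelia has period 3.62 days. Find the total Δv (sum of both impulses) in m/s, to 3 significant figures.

Δv = 9880 m/s

From Kepler's third law T² = 4π²r³/μ at r = 3.90×10^5 km, T = 3.62 days = 3.62 × 86400 s = 3.12768×10^5 s: μ = 4π²r³/T² = 2.39392×10^7 km³/s².
Semi-major axis of the transfer orbit: a_t = (62100 + 3.900×10^5)/2 = 2.2605×10^5 km.
Circular speed at r₁: v₁ = √(μ/r₁) = √(2.39392×10^7/62100) = 19.6340 km/s.
On the transfer ellipse at r₁, vis-viva equation gives v_p = √[μ(2/r₁ − 1/a_t)] = 25.7893 km/s.
First burn Δv₁ = |v_p − v₁| = 6.1553 km/s.
At r₂, v₂ = √(μ/r₂) = 7.8347 km/s.
Transfer-orbit speed at r₂: v_a = √[μ(2/r₂ − 1/a_t)] = 4.1064 km/s.
Second burn Δv₂ = |v₂ − v_a| = 3.7283 km/s.
Total Δv = Δv₁ + Δv₂ = 9.884 km/s.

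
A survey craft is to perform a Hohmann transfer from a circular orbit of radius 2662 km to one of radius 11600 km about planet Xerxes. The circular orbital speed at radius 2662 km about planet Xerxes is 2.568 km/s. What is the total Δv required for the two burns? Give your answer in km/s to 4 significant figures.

From the circular-orbit relation v² = μ/r at r = 2662 km: μ = v²r = (2.568)² × 2662 = 17554.9 km³/s².
The Hohmann ellipse has a_t = (r₁ + r₂)/2 = 7131 km.
Circular speed at r₁: v₁ = √(μ/r₁) = √(17554.9/2662) = 2.5680 km/s.
Transfer-orbit speed at r₁ (vis-viva): v_p = √[μ(2/r₁ − 1/a_t)] = 3.2753 km/s.
First burn Δv₁ = |v_p − v₁| = 0.7073 km/s.
At r₂, v₂ = √(μ/r₂) = 1.2302 km/s.
Transfer-orbit speed at r₂: v_a = √[μ(2/r₂ − 1/a_t)] = 0.75162 km/s.
Second burn Δv₂ = |v₂ − v_a| = 0.4786 km/s.
Total Δv = Δv₁ + Δv₂ = 1.186 km/s.

Δv = 1.186 km/s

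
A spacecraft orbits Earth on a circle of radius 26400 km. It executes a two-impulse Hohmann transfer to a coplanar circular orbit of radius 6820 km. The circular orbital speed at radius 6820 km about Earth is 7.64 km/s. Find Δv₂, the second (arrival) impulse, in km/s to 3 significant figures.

From the circular-orbit relation v² = μ/r at r = 6820 km: μ = v²r = (7.64)² × 6820 = 3.98081×10^5 km³/s².
Transfer-ellipse semi-major axis a_t = (r₁ + r₂)/2 = (26400 + 6820)/2 = 16610 km.
On the circular orbit at r = 6820 km, v_c = √(μ/r) = 7.640 km/s.
Vis-viva on the transfer ellipse at r = 6820 km gives v_t = √[μ(2/r − 1/a_t)] = 9.632 km/s.
Δv₂ = |v_t − v_c| = |9.632 − 7.640| = 1.992 km/s.

Δv₂ = 1.99 km/s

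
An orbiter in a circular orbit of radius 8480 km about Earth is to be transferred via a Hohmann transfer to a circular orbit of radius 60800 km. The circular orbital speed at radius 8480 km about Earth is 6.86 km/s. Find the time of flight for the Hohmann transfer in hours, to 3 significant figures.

From the circular-orbit relation v² = μ/r at r = 8480 km: μ = v²r = (6.86)² × 8480 = 3.99065×10^5 km³/s².
Transfer-ellipse semi-major axis a_t = (r₁ + r₂)/2 = (8480 + 60800)/2 = 34640 km.
Half the transfer-orbit period gives t = π√(a_t³/μ) = 32060 s.
Converting: 32060 s ÷ 3600 s/hour = 8.91 hours.

t = 8.91 hours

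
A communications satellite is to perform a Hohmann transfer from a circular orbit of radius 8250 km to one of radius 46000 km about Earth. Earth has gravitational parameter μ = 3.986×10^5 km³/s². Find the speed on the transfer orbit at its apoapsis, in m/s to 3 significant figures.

v = 1620 m/s

Transfer-ellipse semi-major axis a_t = (r₁ + r₂)/2 = (8250 + 46000)/2 = 27125 km.
At apoapsis, r = 46000 km.
Vis-viva: v = √[μ(2/r − 1/a_t)] = √[3.986×10^5 × (2/46000 − 1/27125)] = 1.623 km/s.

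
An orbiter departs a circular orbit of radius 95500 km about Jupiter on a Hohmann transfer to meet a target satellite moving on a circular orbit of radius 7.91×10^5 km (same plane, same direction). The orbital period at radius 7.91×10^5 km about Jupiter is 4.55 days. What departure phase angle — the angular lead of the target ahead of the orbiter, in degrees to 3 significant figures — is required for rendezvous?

φ = 104°

From Kepler's third law T² = 4π²r³/μ at r = 7.91×10^5 km, T = 4.55 days = 4.55 × 86400 s = 3.9312×10^5 s: μ = 4π²r³/T² = 1.26427×10^8 km³/s².
Transfer-ellipse semi-major axis a_t = (r₁ + r₂)/2 = (95500 + 7.910×10^5)/2 = 4.4325×10^5 km.
Transfer time t = π√(a_t³/μ) = 82452 s.
Target angular speed ω₂ = √(μ/r₂³) = 1.5983×10^-5 rad/s.
Angle swept by the target during transfer: ω₂·t = 1.31783 rad = 75.51°.
Arrival is 180° from departure on the ellipse, so φ = 180° − 75.51° = 104°.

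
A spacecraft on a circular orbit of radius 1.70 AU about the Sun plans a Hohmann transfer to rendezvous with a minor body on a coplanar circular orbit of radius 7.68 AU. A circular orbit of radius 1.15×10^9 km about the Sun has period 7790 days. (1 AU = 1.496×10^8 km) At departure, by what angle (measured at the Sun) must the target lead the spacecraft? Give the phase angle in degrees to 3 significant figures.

From Kepler's third law T² = 4π²r³/μ at r = 1.15×10^9 km, T = 7790 days = 7790 × 86400 s = 6.73056×10^8 s: μ = 4π²r³/T² = 1.32541×10^11 km³/s².
In km: r₁ = 1.70 × 1.496×10^8 = 2.5432×10^8 km; r₂ = 7.68 × 1.496×10^8 = 1.148928×10^9 km.
Semi-major axis of the transfer orbit: a_t = (2.5432×10^8 + 1.148928×10^9)/2 = 7.01624×10^8 km.
Transfer time t = π√(a_t³/μ) = 1.6037×10^8 s.
The target's mean motion on its circular orbit is ω₂ = √(μ/r₂³) = 9.3484×10^-9 rad/s.
Angle swept by the target during transfer: ω₂·t = 1.4992 rad = 85.90°.
The spacecraft traverses 180° on the transfer ellipse, so the target must lead by 180° − 85.90° = 94.1°.

φ = 94.1°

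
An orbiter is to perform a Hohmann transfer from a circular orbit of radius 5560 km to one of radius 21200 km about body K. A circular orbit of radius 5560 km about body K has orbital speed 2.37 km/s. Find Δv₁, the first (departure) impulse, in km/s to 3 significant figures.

Δv₁ = 0.613 km/s

From the circular-orbit relation v² = μ/r at r = 5560 km: μ = v²r = (2.37)² × 5560 = 31230.0 km³/s².
Transfer-ellipse semi-major axis a_t = (r₁ + r₂)/2 = (5560 + 21200)/2 = 13380 km.
On the circular orbit at r = 5560 km, v_c = √(μ/r) = 2.3700 km/s.
Vis-viva on the transfer ellipse at r = 5560 km gives v_t = √[μ(2/r − 1/a_t)] = 2.9832 km/s.
Δv₁ = |v_t − v_c| = |2.9832 − 2.3700| = 0.6132 km/s.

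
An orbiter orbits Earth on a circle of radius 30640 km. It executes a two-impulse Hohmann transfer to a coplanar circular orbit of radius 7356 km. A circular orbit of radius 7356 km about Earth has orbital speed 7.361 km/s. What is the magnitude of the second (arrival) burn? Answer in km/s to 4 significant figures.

Δv₂ = 1.987 km/s

From the circular-orbit relation v² = μ/r at r = 7356 km: μ = v²r = (7.361)² × 7356 = 3.98580×10^5 km³/s².
The Hohmann ellipse has a_t = (r₁ + r₂)/2 = 18998 km.
Circular speed at r = 7356 km: v_c = √(μ/r) = 7.361 km/s.
Transfer-orbit speed at the same r (vis-viva, a = a_t): v_t = √[μ(2/r − 1/a_t)] = 9.348 km/s.
Δv₂ = |v_t − v_c| = |9.348 − 7.361| = 1.987 km/s.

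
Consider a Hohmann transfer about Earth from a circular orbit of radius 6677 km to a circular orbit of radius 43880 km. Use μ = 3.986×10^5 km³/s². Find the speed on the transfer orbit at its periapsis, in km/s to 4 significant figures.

Semi-major axis of the transfer orbit: a_t = (6677 + 43880)/2 = 25278.5 km.
At periapsis, r = 6677 km.
Vis-viva: v = √[μ(2/r − 1/a_t)] = √[3.986×10^5 × (2/6677 − 1/25278.5)] = 10.18 km/s.

v = 10.18 km/s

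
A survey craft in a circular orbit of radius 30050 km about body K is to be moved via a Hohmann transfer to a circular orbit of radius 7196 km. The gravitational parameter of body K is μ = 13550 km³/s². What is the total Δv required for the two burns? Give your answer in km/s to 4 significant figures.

The Hohmann ellipse has a_t = (r₁ + r₂)/2 = 18623 km.
At r₁ the circular-orbit speed is v₁ = √(μ/r₁) = 0.6715 km/s.
Transfer-orbit speed at r₁ (vis-viva equation): v_a = √[μ(2/r₁ − 1/a_t)] = 0.4174 km/s.
First burn Δv₁ = |v_a − v₁| = 0.2541 km/s.
Circular speed at r₂: v₂ = √(μ/r₂) = 1.3722 km/s.
Transfer-orbit speed at r₂: v_p = √[μ(2/r₂ − 1/a_t)] = 1.7431 km/s.
Second burn Δv₂ = |v₂ − v_p| = 0.3709 km/s.
Total Δv = Δv₁ + Δv₂ = 0.6250 km/s.

Δv = 0.6250 km/s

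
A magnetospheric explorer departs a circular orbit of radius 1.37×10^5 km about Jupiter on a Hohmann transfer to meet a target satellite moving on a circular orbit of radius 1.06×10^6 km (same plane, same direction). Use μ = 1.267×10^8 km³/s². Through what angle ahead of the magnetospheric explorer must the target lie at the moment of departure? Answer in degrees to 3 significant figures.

φ = 104°

Transfer-ellipse semi-major axis a_t = (r₁ + r₂)/2 = (1.370×10^5 + 1.060×10^6)/2 = 5.985×10^5 km.
The half-period of the transfer ellipse is t = π√(a_t³/μ) = 1.2923×10^5 s.
The target's mean motion on its circular orbit is ω₂ = √(μ/r₂³) = 1.0314×10^-5 rad/s.
Angle swept by the target during transfer: ω₂·t = 1.3329 rad = 76.37°.
The magnetospheric explorer traverses 180° on the transfer ellipse, so the target must lead by 180° − 76.37° = 104°.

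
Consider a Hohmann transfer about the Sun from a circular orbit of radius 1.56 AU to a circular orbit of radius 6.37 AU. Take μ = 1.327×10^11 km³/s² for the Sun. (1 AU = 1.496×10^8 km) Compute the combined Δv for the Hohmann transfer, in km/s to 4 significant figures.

In km: r₁ = 1.56 × 1.496×10^8 = 2.33376×10^8 km; r₂ = 6.37 × 1.496×10^8 = 9.52952×10^8 km.
Semi-major axis of the transfer orbit: a_t = (2.33376×10^8 + 9.52952×10^8)/2 = 5.93164×10^8 km.
Circular speed at r₁: v₁ = √(μ/r₁) = √(1.327×10^11/2.33376×10^8) = 23.8456 km/s.
On the transfer ellipse at r₁, v² = μ(2/r − 1/a) gives v_p = √[μ(2/r₁ − 1/a_t)] = 30.2242 km/s.
First burn Δv₁ = |v_p − v₁| = 6.379 km/s.
At r₂, v₂ = √(μ/r₂) = 11.8005 km/s.
Transfer-orbit speed at r₂: v_a = √[μ(2/r₂ − 1/a_t)] = 7.40186 km/s.
Second burn Δv₂ = |v₂ − v_a| = 4.399 km/s.
Δv = Δv₁ + Δv₂ = 6.379 + 4.399 = 10.78 km/s.

Δv = 10.78 km/s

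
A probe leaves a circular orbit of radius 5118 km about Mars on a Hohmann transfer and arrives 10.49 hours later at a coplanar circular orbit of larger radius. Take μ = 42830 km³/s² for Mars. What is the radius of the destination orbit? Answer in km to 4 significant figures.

r₂ = 31600 km

Transfer time t = 10.49 hours = 37764 s, and t = π√(a_t³/μ).
So a_t = (μ t²/π²)^(1/3) = (42830 × (37764)² / π²)^(1/3) = 18360 km.
Since a_t = (r₁ + r₂)/2, r₂ = 2a_t − r₁ = 2×18360 − 5118 = 31602 km.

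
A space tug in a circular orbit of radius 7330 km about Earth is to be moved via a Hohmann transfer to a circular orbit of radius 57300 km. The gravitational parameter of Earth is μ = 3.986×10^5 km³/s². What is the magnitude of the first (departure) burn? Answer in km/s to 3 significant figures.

Semi-major axis of the transfer orbit: a_t = (7330 + 57300)/2 = 32315 km.
On the circular orbit at r = 7330 km, v_c = √(μ/r) = 7.3742 km/s.
Transfer-orbit speed at the same r (vis-viva, a = a_t): v_t = √[μ(2/r − 1/a_t)] = 9.8196 km/s.
Δv₁ = |v_t − v_c| = |9.8196 − 7.3742| = 2.445 km/s.

Δv₁ = 2.45 km/s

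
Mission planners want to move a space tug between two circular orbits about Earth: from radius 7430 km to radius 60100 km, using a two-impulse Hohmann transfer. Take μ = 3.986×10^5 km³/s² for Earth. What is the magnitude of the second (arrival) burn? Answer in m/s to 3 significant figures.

Δv₂ = 1370 m/s

Transfer-ellipse semi-major axis a_t = (r₁ + r₂)/2 = (7430 + 60100)/2 = 33765 km.
Circular speed at r = 60100 km: v_c = √(μ/r) = 2.575 km/s.
Transfer-orbit speed at the same r (vis-viva, a = a_t): v_t = √[μ(2/r − 1/a_t)] = 1.208 km/s.
Δv₂ = |v_t − v_c| = |1.208 − 2.575| = 1.367 km/s.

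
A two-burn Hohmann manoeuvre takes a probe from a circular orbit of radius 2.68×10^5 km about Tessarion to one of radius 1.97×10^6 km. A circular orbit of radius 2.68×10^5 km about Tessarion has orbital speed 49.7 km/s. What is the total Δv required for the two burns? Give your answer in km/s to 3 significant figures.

From the circular-orbit relation v² = μ/r at r = 2.68×10^5 km: μ = v²r = (49.7)² × 2.68×10^5 = 6.61984×10^8 km³/s².
The Hohmann ellipse has a_t = (r₁ + r₂)/2 = 1.119×10^6 km.
Circular speed at r₁: v₁ = √(μ/r₁) = √(6.61984×10^8/2.680×10^5) = 49.70 km/s.
On the transfer ellipse at r₁, v² = μ(2/r − 1/a) gives v_p = √[μ(2/r₁ − 1/a_t)] = 65.94 km/s.
First burn Δv₁ = |v_p − v₁| = 16.24 km/s.
Circular speed at r₂: v₂ = √(μ/r₂) = 18.331 km/s.
Transfer-orbit speed at r₂: v_a = √[μ(2/r₂ − 1/a_t)] = 8.9710 km/s.
Second burn Δv₂ = |v₂ − v_a| = 9.360 km/s.
Δv = Δv₁ + Δv₂ = 16.24 + 9.360 = 25.60 km/s.

Δv = 25.6 km/s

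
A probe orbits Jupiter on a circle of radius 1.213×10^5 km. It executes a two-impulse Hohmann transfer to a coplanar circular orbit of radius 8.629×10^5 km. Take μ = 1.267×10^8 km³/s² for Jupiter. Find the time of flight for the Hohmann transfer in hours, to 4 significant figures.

t = 26.76 hours

Transfer-ellipse semi-major axis a_t = (r₁ + r₂)/2 = (1.213×10^5 + 8.629×10^5)/2 = 4.921×10^5 km.
Half the transfer-orbit period gives t = π√(a_t³/μ) = 96350 s.
Converting: 96350 s ÷ 3600 s/hour = 26.76 hours.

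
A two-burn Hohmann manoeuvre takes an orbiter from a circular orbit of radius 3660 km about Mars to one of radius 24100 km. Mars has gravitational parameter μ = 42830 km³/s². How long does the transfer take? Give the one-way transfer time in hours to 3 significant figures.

t = 6.90 hours

Transfer-ellipse semi-major axis a_t = (r₁ + r₂)/2 = (3660 + 24100)/2 = 13880 km.
Transfer time t = π√(a_t³/μ) = π√((13880)³ / 42830) = 24823 s.
Converting: 24823 s ÷ 3600 s/hour = 6.90 hours.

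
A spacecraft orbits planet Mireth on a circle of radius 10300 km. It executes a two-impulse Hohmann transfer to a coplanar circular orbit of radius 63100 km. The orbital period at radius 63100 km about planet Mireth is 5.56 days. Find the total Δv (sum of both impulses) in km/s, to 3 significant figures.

From Kepler's third law T² = 4π²r³/μ at r = 63100 km, T = 5.56 days = 5.56 × 86400 s = 4.80384×10^5 s: μ = 4π²r³/T² = 42980.4 km³/s².
Semi-major axis of the transfer orbit: a_t = (10300 + 63100)/2 = 36700 km.
Circular speed at r₁: v₁ = √(μ/r₁) = √(42980.4/10300) = 2.04276 km/s.
On the transfer ellipse at r₁, vis-viva equation gives v_p = √[μ(2/r₁ − 1/a_t)] = 2.67854 km/s.
First burn Δv₁ = |v_p − v₁| = 0.6358 km/s.
Circular speed at r₂: v₂ = √(μ/r₂) = 0.8253 km/s.
Transfer-orbit speed at r₂: v_a = √[μ(2/r₂ − 1/a_t)] = 0.4372 km/s.
Second burn Δv₂ = |v₂ − v_a| = 0.3881 km/s.
Δv = Δv₁ + Δv₂ = 0.6358 + 0.3881 = 1.024 km/s.

Δv = 1.02 km/s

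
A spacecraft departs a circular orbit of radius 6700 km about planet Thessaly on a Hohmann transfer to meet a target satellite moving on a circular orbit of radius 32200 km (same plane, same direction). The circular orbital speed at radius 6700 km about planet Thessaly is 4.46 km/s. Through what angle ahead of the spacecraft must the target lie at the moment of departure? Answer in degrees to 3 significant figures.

From the circular-orbit relation v² = μ/r at r = 6700 km: μ = v²r = (4.46)² × 6700 = 1.33274×10^5 km³/s².
Semi-major axis of the transfer orbit: a_t = (6700 + 32200)/2 = 19450 km.
The half-period of the transfer ellipse is t = π√(a_t³/μ) = 23343 s.
Target angular speed ω₂ = √(μ/r₂³) = 6.3181×10^-5 rad/s.
Angle swept by the target during transfer: ω₂·t = 1.4748 rad = 84.50°.
The spacecraft traverses 180° on the transfer ellipse, so the target must lead by 180° − 84.50° = 95.5°.

φ = 95.5°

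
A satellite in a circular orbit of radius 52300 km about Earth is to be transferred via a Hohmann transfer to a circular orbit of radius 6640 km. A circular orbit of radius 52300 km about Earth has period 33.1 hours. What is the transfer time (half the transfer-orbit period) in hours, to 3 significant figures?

From Kepler's third law T² = 4π²r³/μ at r = 52300 km, T = 33.1 hours = 33.1 × 3600 s = 1.1916×10^5 s: μ = 4π²r³/T² = 3.97744×10^5 km³/s².
The Hohmann ellipse has a_t = (r₁ + r₂)/2 = 29470 km.
Half the transfer-orbit period gives t = π√(a_t³/μ) = 25200 s.
Converting: 25200 s ÷ 3600 s/hour = 7.00 hours.

t = 7.00 hours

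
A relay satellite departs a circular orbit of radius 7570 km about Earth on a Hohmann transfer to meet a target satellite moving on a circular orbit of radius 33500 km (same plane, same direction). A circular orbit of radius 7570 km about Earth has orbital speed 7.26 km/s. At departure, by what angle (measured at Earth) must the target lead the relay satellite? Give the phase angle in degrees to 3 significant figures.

φ = 93.6°

From the circular-orbit relation v² = μ/r at r = 7570 km: μ = v²r = (7.26)² × 7570 = 3.98997×10^5 km³/s².
The Hohmann ellipse has a_t = (r₁ + r₂)/2 = 20535 km.
The half-period of the transfer ellipse is t = π√(a_t³/μ) = 14635.5 s.
Target angular speed ω₂ = √(μ/r₂³) = 1.03019×10^-4 rad/s.
Angle swept by the target during transfer: ω₂·t = 1.50773 rad = 86.39°.
The relay satellite traverses 180° on the transfer ellipse, so the target must lead by 180° − 86.39° = 93.6°.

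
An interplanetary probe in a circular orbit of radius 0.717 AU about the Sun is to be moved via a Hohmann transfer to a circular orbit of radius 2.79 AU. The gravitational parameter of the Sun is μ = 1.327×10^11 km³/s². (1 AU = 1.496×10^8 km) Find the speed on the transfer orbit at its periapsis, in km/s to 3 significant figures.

v = 44.4 km/s

In km: r₁ = 0.717 × 1.496×10^8 = 1.072632×10^8 km; r₂ = 2.79 × 1.496×10^8 = 4.17384×10^8 km.
Transfer-ellipse semi-major axis a_t = (r₁ + r₂)/2 = (1.072632×10^8 + 4.17384×10^8)/2 = 2.623236×10^8 km.
At periapsis, r = 1.072632×10^8 km.
From the vis-viva equation, v = √[μ(2/r − 1/a_t)] = 44.37 km/s.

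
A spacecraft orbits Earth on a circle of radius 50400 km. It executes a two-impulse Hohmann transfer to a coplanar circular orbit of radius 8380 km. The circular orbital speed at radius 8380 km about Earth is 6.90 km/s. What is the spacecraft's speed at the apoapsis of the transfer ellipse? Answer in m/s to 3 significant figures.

From the circular-orbit relation v² = μ/r at r = 8380 km: μ = v²r = (6.90)² × 8380 = 3.98972×10^5 km³/s².
The Hohmann ellipse has a_t = (r₁ + r₂)/2 = 29390 km.
The apoapsis of the transfer ellipse is at r = 50400 km.
From the vis-viva equation, v = √[μ(2/r − 1/a_t)] = 1.502 km/s.

v = 1500 m/s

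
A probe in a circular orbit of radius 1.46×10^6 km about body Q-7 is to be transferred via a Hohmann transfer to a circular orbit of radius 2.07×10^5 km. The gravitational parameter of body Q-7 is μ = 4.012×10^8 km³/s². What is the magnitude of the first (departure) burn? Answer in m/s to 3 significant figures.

Δv₁ = 8320 m/s

Semi-major axis of the transfer orbit: a_t = (1.460×10^6 + 2.070×10^5)/2 = 8.335×10^5 km.
On the circular orbit at r = 1.460×10^6 km, v_c = √(μ/r) = 16.577 km/s.
Transfer-orbit speed at the same r (vis-viva, a = a_t): v_t = √[μ(2/r − 1/a_t)] = 8.2611 km/s.
Δv₁ = |v_t − v_c| = |8.2611 − 16.577| = 8.316 km/s.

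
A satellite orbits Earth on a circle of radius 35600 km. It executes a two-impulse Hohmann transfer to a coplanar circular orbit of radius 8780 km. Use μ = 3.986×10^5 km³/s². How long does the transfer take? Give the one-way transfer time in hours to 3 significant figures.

t = 4.57 hours

Semi-major axis of the transfer orbit: a_t = (35600 + 8780)/2 = 22190 km.
By Kepler's third law the transfer-orbit period is T = 2π√(a_t³/μ), so t = T/2 = 16450 s.
Converting: 16450 s ÷ 3600 s/hour = 4.57 hours.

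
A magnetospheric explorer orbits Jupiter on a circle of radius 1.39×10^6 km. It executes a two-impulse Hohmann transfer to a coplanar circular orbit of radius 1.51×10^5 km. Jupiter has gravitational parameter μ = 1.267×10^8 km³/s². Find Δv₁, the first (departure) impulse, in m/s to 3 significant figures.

Δv₁ = 5320 m/s

Semi-major axis of the transfer orbit: a_t = (1.390×10^6 + 1.510×10^5)/2 = 7.705×10^5 km.
On the circular orbit at r = 1.390×10^6 km, v_c = √(μ/r) = 9.5473 km/s.
Vis-viva on the transfer ellipse at r = 1.390×10^6 km gives v_t = √[μ(2/r − 1/a_t)] = 4.2265 km/s.
Δv₁ = |v_t − v_c| = |4.2265 − 9.5473| = 5.321 km/s.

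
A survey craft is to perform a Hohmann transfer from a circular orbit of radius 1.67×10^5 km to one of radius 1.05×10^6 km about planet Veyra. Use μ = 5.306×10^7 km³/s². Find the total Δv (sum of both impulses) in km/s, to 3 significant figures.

Δv = 8.97 km/s

Transfer-ellipse semi-major axis a_t = (r₁ + r₂)/2 = (1.670×10^5 + 1.050×10^6)/2 = 6.085×10^5 km.
Circular speed at r₁: v₁ = √(μ/r₁) = √(5.306×10^7/1.670×10^5) = 17.82 km/s.
On the transfer ellipse at r₁, vis-viva equation gives v_p = √[μ(2/r₁ − 1/a_t)] = 23.41 km/s.
First burn Δv₁ = |v_p − v₁| = 5.590 km/s.
Circular speed at r₂: v₂ = √(μ/r₂) = 7.109 km/s.
Transfer-orbit speed at r₂: v_a = √[μ(2/r₂ − 1/a_t)] = 3.724 km/s.
Second burn Δv₂ = |v₂ − v_a| = 3.385 km/s.
Total Δv = Δv₁ + Δv₂ = 8.975 km/s.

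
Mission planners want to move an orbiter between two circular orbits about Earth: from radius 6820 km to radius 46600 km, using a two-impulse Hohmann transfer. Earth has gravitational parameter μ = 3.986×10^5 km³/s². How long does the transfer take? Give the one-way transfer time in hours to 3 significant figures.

Transfer-ellipse semi-major axis a_t = (r₁ + r₂)/2 = (6820 + 46600)/2 = 26710 km.
Transfer time t = π√(a_t³/μ) = π√((26710)³ / 3.986×10^5) = 21720 s.
Converting: 21720 s ÷ 3600 s/hour = 6.03 hours.

t = 6.03 hours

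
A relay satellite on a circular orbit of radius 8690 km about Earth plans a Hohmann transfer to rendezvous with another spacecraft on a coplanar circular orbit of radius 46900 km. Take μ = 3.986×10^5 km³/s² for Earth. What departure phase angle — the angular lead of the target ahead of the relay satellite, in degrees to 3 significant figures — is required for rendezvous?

Transfer-ellipse semi-major axis a_t = (r₁ + r₂)/2 = (8690 + 46900)/2 = 27795 km.
Transfer time t = π√(a_t³/μ) = 23059 s.
Target angular speed ω₂ = √(μ/r₂³) = 6.2160×10^-5 rad/s.
Angle swept by the target during transfer: ω₂·t = 1.4333 rad = 82.12°.
The relay satellite traverses 180° on the transfer ellipse, so the target must lead by 180° − 82.12° = 97.9°.

φ = 97.9°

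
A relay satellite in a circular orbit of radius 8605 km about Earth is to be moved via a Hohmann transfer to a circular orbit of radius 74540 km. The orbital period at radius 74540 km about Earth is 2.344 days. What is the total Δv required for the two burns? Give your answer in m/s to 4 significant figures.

Δv = 3568 m/s

From Kepler's third law T² = 4π²r³/μ at r = 74540 km, T = 2.344 days = 2.344 × 86400 s = 2.025216×10^5 s: μ = 4π²r³/T² = 3.98644×10^5 km³/s².
Semi-major axis of the transfer orbit: a_t = (8605 + 74540)/2 = 41572.5 km.
At r₁ the circular-orbit speed is v₁ = √(μ/r₁) = 6.806 km/s.
On the transfer ellipse at r₁, vis-viva equation gives v_p = √[μ(2/r₁ − 1/a_t)] = 9.114 km/s.
First burn Δv₁ = |v_p − v₁| = 2.308 km/s.
At r₂, v₂ = √(μ/r₂) = 2.31259 km/s.
Transfer-orbit speed at r₂: v_a = √[μ(2/r₂ − 1/a_t)] = 1.05213 km/s.
Second burn Δv₂ = |v₂ − v_a| = 1.260 km/s.
Δv = Δv₁ + Δv₂ = 2.308 + 1.260 = 3.568 km/s.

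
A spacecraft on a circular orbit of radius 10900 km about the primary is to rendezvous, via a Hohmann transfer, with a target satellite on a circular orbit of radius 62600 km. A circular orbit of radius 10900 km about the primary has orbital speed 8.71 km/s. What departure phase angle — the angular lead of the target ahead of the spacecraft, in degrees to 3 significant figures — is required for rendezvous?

φ = 99.0°

From the circular-orbit relation v² = μ/r at r = 10900 km: μ = v²r = (8.71)² × 10900 = 8.26919×10^5 km³/s².
Semi-major axis of the transfer orbit: a_t = (10900 + 62600)/2 = 36750 km.
The half-period of the transfer ellipse is t = π√(a_t³/μ) = 24340 s.
Target angular speed ω₂ = √(μ/r₂³) = 5.806×10^-5 rad/s.
Angle swept by the target during transfer: ω₂·t = 1.413 rad = 80.96°.
Arrival is 180° from departure on the ellipse, so φ = 180° − 80.96° = 99.0°.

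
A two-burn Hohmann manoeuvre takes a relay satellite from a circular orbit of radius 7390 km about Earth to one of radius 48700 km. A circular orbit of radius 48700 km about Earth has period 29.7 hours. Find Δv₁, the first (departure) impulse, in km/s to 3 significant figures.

From Kepler's third law T² = 4π²r³/μ at r = 48700 km, T = 29.7 hours = 29.7 × 3600 s = 1.0692×10^5 s: μ = 4π²r³/T² = 3.98868×10^5 km³/s².
Transfer-ellipse semi-major axis a_t = (r₁ + r₂)/2 = (7390 + 48700)/2 = 28045 km.
Circular speed at r = 7390 km: v_c = √(μ/r) = 7.347 km/s.
Vis-viva on the transfer ellipse at r = 7390 km gives v_t = √[μ(2/r − 1/a_t)] = 9.681 km/s.
Δv₁ = |v_t − v_c| = |9.681 − 7.347| = 2.334 km/s.

Δv₁ = 2.33 km/s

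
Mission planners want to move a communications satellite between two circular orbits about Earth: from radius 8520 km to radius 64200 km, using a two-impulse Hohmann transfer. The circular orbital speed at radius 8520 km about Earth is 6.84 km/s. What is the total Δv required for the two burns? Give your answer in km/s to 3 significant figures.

From the circular-orbit relation v² = μ/r at r = 8520 km: μ = v²r = (6.84)² × 8520 = 3.98613×10^5 km³/s².
The Hohmann ellipse has a_t = (r₁ + r₂)/2 = 36360 km.
Circular speed at r₁: v₁ = √(μ/r₁) = √(3.98613×10^5/8520) = 6.84000 km/s.
On the transfer ellipse at r₁, v² = μ(2/r − 1/a) gives v_p = √[μ(2/r₁ − 1/a_t)] = 9.08891 km/s.
First burn Δv₁ = |v_p − v₁| = 2.24891 km/s.
At r₂, v₂ = √(μ/r₂) = 2.49177 km/s.
Transfer-orbit speed at r₂: v_a = √[μ(2/r₂ − 1/a_t)] = 1.20619 km/s.
Second burn Δv₂ = |v₂ − v_a| = 1.28558 km/s.
Δv = Δv₁ + Δv₂ = 2.24891 + 1.28558 = 3.534 km/s.

Δv = 3.53 km/s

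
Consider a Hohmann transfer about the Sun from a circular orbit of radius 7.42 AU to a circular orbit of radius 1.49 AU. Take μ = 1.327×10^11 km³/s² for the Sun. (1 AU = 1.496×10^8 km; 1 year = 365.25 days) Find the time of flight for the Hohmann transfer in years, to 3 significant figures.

In km: r₁ = 7.42 × 1.496×10^8 = 1.110032×10^9 km; r₂ = 1.49 × 1.496×10^8 = 2.22904×10^8 km.
Semi-major axis of the transfer orbit: a_t = (1.110032×10^9 + 2.22904×10^8)/2 = 6.66468×10^8 km.
By Kepler's third law the transfer-orbit period is T = 2π√(a_t³/μ), so t = T/2 = 1.484×10^8 s.
Converting: 1.484×10^8 s ÷ 3.15576×10^7 s/year (365.25 × 86400) = 4.70 years.

t = 4.70 years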